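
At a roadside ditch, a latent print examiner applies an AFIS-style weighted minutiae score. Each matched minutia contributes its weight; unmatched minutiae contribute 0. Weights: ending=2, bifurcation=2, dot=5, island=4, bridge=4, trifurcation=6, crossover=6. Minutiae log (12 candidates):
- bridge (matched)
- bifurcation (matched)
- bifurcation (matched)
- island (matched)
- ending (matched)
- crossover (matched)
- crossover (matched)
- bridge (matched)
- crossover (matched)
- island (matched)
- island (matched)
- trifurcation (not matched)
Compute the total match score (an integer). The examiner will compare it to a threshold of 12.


Weighted minutiae match score:
  bridge: matched, +4 (running total 4)
  bifurcation: matched, +2 (running total 6)
  bifurcation: matched, +2 (running total 8)
  island: matched, +4 (running total 12)
  ending: matched, +2 (running total 14)
  crossover: matched, +6 (running total 20)
  crossover: matched, +6 (running total 26)
  bridge: matched, +4 (running total 30)
  crossover: matched, +6 (running total 36)
  island: matched, +4 (running total 40)
  island: matched, +4 (running total 44)
  trifurcation: not matched, +0
Total score = 44
Threshold = 12; verdict = identification

44


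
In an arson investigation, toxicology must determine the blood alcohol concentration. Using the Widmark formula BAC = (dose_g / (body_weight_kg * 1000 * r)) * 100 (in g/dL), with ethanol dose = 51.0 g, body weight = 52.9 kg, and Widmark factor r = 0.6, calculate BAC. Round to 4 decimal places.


Applying the Widmark formula:
BAC = (dose_g / (body_wt * 1000 * r)) * 100
Denominator = 52.9 * 1000 * 0.6 = 31740
BAC = (51.0 / 31740) * 100
BAC = 0.1607 g/dL

0.1607


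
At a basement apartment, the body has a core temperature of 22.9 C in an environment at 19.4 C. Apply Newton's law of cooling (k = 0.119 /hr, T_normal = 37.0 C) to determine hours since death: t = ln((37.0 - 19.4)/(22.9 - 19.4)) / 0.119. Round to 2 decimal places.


Using Newton's law of cooling:
t = ln((T_normal - T_ambient) / (T_body - T_ambient)) / k
T_normal - T_ambient = 17.6
T_body - T_ambient = 3.5
Ratio = 5.028571
ln(ratio) = 1.615136
t = 1.615136 / 0.119 = 13.57 hours

13.57


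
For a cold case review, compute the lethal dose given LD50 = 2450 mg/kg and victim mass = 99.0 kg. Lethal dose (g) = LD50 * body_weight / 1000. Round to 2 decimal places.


Lethal dose calculation:
Lethal dose = LD50 * body_weight / 1000
= 2450 * 99.0 / 1000
= 242550 / 1000
= 242.55 g

242.55


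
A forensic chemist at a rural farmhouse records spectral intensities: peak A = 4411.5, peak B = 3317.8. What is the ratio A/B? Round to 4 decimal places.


Spectral peak ratio:
Peak A = 4411.5 counts
Peak B = 3317.8 counts
Ratio = 4411.5 / 3317.8 = 1.3296

1.3296


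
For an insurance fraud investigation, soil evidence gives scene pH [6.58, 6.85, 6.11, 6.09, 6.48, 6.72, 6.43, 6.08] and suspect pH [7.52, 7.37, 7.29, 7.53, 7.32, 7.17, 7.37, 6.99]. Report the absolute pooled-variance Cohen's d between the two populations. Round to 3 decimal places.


Pooled-variance Cohen's d for soil pH comparison:
Scene mean = 51.34 / 8 = 6.4175
Suspect mean = 58.56 / 8 = 7.32
Scene sample variance s_s^2 = 0.08925
Suspect sample variance s_c^2 = 0.031629
Pooled variance = ((n_s-1)*s_s^2 + (n_c-1)*s_c^2) / (n_s + n_c - 2) = 0.060439
Pooled SD = sqrt(0.060439) = 0.245843
Mean difference = -0.9025
|d| = |-0.9025| / 0.245843 = 3.671

3.671


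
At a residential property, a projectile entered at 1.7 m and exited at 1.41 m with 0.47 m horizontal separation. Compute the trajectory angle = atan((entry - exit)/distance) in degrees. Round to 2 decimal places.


Bullet trajectory angle:
Height difference = 1.7 - 1.41 = 0.29 m
angle = atan(0.29 / 0.47)
angle = atan(0.617021)
angle = 31.68 degrees

31.68


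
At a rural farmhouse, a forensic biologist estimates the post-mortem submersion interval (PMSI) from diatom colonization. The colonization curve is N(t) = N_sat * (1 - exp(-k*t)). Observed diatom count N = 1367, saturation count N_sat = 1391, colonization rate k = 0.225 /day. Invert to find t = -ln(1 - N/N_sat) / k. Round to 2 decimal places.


PMSI from diatom colonization curve:
N / N_sat = 1367 / 1391 = 0.982746
1 - N/N_sat = 0.017254
ln(1 - N/N_sat) = -4.059711
t = -ln(1 - N/N_sat) / k = -(-4.059711) / 0.225 = 18.04 days

18.04


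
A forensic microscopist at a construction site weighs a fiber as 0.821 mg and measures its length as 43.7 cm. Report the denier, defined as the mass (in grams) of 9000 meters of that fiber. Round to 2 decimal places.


Denier calculation:
Mass in grams = 0.821 mg / 1000 = 0.000821 g
Length in meters = 43.7 cm / 100 = 0.437 m
Linear density = mass / length = 0.000821 / 0.437 = 0.00187872 g/m
Denier = (g/m) * 9000 = 0.00187872 * 9000 = 16.91

16.91


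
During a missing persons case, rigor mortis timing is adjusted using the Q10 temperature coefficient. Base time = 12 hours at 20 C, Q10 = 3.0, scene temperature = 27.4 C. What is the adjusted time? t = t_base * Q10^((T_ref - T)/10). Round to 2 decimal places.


Rigor mortis time adjustment:
Exponent = (T_ref - T_actual) / 10 = (20 - 27.4) / 10 = -0.74
Q10 factor = 3.0^-0.74 = 0.44354
t_adjusted = 12 * 0.44354 = 5.32 hours

5.32


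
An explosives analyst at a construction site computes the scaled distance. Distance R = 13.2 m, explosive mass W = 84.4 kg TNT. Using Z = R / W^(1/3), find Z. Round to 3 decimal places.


Scaled distance calculation:
W^(1/3) = 84.4^(1/3) = 4.38646
Z = R / W^(1/3) = 13.2 / 4.38646
Z = 3.009 m/kg^(1/3)

3.009


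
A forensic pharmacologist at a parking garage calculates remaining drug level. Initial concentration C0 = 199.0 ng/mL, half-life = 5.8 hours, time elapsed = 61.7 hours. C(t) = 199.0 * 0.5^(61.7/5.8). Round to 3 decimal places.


Drug concentration decay:
Number of half-lives = t / t_half = 61.7 / 5.8 = 10.637931
Decay factor = 0.5^10.637931 = 0.00062757
C(t) = 199.0 * 0.00062757 = 0.125 ng/mL

0.125


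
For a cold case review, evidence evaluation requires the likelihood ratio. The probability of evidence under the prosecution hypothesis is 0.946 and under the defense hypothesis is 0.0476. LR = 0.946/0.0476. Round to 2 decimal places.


Likelihood ratio calculation:
LR = P(E|Hp) / P(E|Hd)
LR = 0.946 / 0.0476
LR = 19.87

19.87


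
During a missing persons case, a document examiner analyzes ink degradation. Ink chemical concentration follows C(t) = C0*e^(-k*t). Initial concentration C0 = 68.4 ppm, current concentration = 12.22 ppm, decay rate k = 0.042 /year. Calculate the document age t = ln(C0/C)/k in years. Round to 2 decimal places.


Document age estimation:
C0/C = 68.4 / 12.22 = 5.597381
ln(C0/C) = 1.722299
t = 1.722299 / 0.042 = 41.01 years

41.01


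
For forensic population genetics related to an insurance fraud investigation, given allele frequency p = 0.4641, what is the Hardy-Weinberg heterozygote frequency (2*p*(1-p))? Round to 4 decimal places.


Hardy-Weinberg heterozygote frequency:
q = 1 - p = 1 - 0.4641 = 0.5359
2pq = 2 * 0.4641 * 0.5359 = 0.4974

0.4974


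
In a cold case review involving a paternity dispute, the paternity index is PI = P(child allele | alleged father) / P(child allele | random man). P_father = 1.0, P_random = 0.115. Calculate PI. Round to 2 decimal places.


Paternity Index calculation:
PI = P(allele|father) / P(allele|random)
PI = 1.0 / 0.115
PI = 8.70

8.70


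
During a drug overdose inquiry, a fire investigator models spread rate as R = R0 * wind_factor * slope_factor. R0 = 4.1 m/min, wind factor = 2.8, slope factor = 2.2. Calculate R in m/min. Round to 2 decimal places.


Fire spread rate calculation:
R = R0 * wind_factor * slope_factor
= 4.1 * 2.8 * 2.2
= 11.48 * 2.2
= 25.26 m/min

25.26


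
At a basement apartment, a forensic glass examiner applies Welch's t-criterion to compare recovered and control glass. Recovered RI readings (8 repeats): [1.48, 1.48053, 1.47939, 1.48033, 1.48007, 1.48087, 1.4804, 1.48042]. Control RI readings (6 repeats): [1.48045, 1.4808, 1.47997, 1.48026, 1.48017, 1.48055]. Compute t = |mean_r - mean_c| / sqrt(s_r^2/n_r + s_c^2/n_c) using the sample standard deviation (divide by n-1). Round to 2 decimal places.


Welch's t-criterion for glass RI comparison:
Recovered mean = sum / n_r = 11.84201 / 8 = 1.4802513
Control mean = sum / n_c = 8.8822 / 6 = 1.4803667
Recovered sample variance s_r^2 = 1.93584e-07
Control sample variance s_c^2 = 8.71467e-08
Welch SE (unpooled) = sqrt(s_r^2/n_r + s_c^2/n_c) = sqrt(2.4198e-08 + 1.45244e-08) = sqrt(3.87224e-08) = 0.00019678
|mean_r - mean_c| = 0.000115417
t = 0.000115417 / 0.00019678 = 0.59

0.59


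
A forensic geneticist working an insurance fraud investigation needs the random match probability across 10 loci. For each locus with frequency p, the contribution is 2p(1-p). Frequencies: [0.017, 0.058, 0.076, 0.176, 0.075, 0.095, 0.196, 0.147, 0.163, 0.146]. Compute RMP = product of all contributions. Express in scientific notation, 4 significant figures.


Computing RMP for 10 loci:
Locus 1: 2 * 0.017 * 0.983 = 0.033422
Locus 2: 2 * 0.058 * 0.942 = 0.109272
Locus 3: 2 * 0.076 * 0.924 = 0.140448
Locus 4: 2 * 0.176 * 0.824 = 0.290048
Locus 5: 2 * 0.075 * 0.925 = 0.13875
Locus 6: 2 * 0.095 * 0.905 = 0.17195
Locus 7: 2 * 0.196 * 0.804 = 0.315168
Locus 8: 2 * 0.147 * 0.853 = 0.250782
Locus 9: 2 * 0.163 * 0.837 = 0.272862
Locus 10: 2 * 0.146 * 0.854 = 0.249368
RMP = 1.909e-08

1.909e-08


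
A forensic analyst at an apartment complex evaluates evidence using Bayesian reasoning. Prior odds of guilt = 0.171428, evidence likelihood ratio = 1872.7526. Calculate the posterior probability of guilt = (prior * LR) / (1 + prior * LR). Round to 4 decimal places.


Bayesian evidence evaluation:
Posterior odds = prior_odds * LR = 0.171428 * 1872.7526 = 321.0422
Posterior probability = posterior_odds / (1 + posterior_odds)
= 321.0422 / (1 + 321.0422)
= 321.0422 / 322.0422
= 0.9969

0.9969


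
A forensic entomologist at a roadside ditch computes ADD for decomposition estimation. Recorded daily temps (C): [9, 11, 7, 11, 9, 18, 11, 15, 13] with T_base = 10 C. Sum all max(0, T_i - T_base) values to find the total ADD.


Computing ADD day by day:
Day 1: max(0, 9 - 10) = 0
Day 2: max(0, 11 - 10) = 1
Day 3: max(0, 7 - 10) = 0
Day 4: max(0, 11 - 10) = 1
Day 5: max(0, 9 - 10) = 0
Day 6: max(0, 18 - 10) = 8
Day 7: max(0, 11 - 10) = 1
Day 8: max(0, 15 - 10) = 5
Day 9: max(0, 13 - 10) = 3
Total ADD = 19

19


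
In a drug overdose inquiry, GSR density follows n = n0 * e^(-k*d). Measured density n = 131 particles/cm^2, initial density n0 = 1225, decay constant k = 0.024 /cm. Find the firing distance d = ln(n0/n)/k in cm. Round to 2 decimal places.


GSR distance calculation:
n0/n = 1225 / 131 = 9.351145
ln(n0/n) = 2.235499
d = 2.235499 / 0.024 = 93.15 cm

93.15


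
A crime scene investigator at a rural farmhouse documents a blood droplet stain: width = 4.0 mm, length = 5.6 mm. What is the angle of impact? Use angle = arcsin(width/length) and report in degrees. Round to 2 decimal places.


Blood spatter impact angle calculation:
width / length = 4.0 / 5.6 = 0.714286
angle = arcsin(0.714286)
angle = 45.58 degrees

45.58


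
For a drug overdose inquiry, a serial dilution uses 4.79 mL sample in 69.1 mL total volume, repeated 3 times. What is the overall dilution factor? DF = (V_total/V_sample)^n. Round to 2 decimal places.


Dilution factor calculation:
Single dilution = V_total / V_sample = 69.1 / 4.79 ≈ 14.425887
Number of dilutions = 3
Total DF = (69.1 / 4.79)^3 (full precision, rounded at the end) = 3002.12

3002.12


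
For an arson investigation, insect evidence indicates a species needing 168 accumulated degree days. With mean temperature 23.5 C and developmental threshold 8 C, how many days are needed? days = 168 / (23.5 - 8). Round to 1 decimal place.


Insect development time:
Effective temperature = avg_temp - T_base = 23.5 - 8 = 15.5 C
Days = ADD / effective_temp = 168 / 15.5 = 10.8 days

10.8


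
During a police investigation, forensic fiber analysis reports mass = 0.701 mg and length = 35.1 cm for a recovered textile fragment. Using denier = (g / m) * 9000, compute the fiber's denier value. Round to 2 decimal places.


Denier calculation:
Mass in grams = 0.701 mg / 1000 = 0.000701 g
Length in meters = 35.1 cm / 100 = 0.351 m
Linear density = mass / length = 0.000701 / 0.351 = 0.00199715 g/m
Denier = (g/m) * 9000 = 0.00199715 * 9000 = 17.97

17.97


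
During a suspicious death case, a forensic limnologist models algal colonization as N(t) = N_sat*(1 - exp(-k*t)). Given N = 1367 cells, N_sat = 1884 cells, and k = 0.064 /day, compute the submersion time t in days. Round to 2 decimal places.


PMSI from diatom colonization curve:
N / N_sat = 1367 / 1884 = 0.725584
1 - N/N_sat = 0.274416
ln(1 - N/N_sat) = -1.29311
t = -ln(1 - N/N_sat) / k = -(-1.29311) / 0.064 = 20.20 days

20.20


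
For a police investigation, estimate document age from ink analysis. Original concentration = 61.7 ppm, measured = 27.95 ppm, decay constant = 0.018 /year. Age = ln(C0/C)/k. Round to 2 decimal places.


Document age estimation:
C0/C = 61.7 / 27.95 = 2.207513
ln(C0/C) = 0.791867
t = 0.791867 / 0.018 = 43.99 years

43.99


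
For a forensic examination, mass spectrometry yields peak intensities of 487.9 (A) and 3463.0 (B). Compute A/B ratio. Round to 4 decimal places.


Spectral peak ratio:
Peak A = 487.9 counts
Peak B = 3463.0 counts
Ratio = 487.9 / 3463.0 = 0.1409

0.1409


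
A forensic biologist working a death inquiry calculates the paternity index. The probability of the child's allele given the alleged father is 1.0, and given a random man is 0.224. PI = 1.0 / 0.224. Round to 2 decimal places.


Paternity Index calculation:
PI = P(allele|father) / P(allele|random)
PI = 1.0 / 0.224
PI = 4.46

4.46


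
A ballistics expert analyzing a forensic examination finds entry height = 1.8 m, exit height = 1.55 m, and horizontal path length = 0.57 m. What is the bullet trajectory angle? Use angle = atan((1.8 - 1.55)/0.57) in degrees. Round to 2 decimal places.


Bullet trajectory angle:
Height difference = 1.8 - 1.55 = 0.25 m
angle = atan(0.25 / 0.57)
angle = atan(0.438596)
angle = 23.68 degrees

23.68


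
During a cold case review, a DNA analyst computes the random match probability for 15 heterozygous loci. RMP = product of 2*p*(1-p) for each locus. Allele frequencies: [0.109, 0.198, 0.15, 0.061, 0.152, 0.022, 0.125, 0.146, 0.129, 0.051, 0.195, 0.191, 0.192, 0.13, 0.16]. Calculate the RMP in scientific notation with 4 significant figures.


Computing RMP for 15 loci:
Locus 1: 2 * 0.109 * 0.891 = 0.194238
Locus 2: 2 * 0.198 * 0.802 = 0.317592
Locus 3: 2 * 0.15 * 0.85 = 0.255
Locus 4: 2 * 0.061 * 0.939 = 0.114558
Locus 5: 2 * 0.152 * 0.848 = 0.257792
Locus 6: 2 * 0.022 * 0.978 = 0.043032
Locus 7: 2 * 0.125 * 0.875 = 0.21875
Locus 8: 2 * 0.146 * 0.854 = 0.249368
Locus 9: 2 * 0.129 * 0.871 = 0.224718
Locus 10: 2 * 0.051 * 0.949 = 0.096798
Locus 11: 2 * 0.195 * 0.805 = 0.31395
Locus 12: 2 * 0.191 * 0.809 = 0.309038
Locus 13: 2 * 0.192 * 0.808 = 0.310272
Locus 14: 2 * 0.13 * 0.87 = 0.2262
Locus 15: 2 * 0.16 * 0.84 = 0.2688
RMP = 4.342e-11

4.342e-11


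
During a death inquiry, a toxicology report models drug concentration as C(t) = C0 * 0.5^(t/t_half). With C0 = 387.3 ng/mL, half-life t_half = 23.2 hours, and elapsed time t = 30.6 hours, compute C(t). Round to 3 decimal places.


Drug concentration decay:
Number of half-lives = t / t_half = 30.6 / 23.2 = 1.318966
Decay factor = 0.5^1.318966 = 0.40082211
C(t) = 387.3 * 0.40082211 = 155.238 ng/mL

155.238


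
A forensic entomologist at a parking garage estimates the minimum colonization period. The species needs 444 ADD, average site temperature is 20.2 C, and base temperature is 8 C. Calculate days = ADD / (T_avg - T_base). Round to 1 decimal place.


Insect development time:
Effective temperature = avg_temp - T_base = 20.2 - 8 = 12.2 C
Days = ADD / effective_temp = 444 / 12.2 = 36.4 days

36.4


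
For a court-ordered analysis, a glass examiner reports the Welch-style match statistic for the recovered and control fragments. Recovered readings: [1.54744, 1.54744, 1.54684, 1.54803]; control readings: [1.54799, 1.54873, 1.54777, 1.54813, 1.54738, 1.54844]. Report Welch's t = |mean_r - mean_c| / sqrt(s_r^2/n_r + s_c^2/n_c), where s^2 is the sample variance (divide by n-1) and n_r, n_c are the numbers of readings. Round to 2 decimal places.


Welch's t-criterion for glass RI comparison:
Recovered mean = sum / n_r = 6.18975 / 4 = 1.5474375
Control mean = sum / n_c = 9.28844 / 6 = 1.5480733
Recovered sample variance s_r^2 = 2.36025e-07
Control sample variance s_c^2 = 2.29707e-07
Welch SE (unpooled) = sqrt(s_r^2/n_r + s_c^2/n_c) = sqrt(5.90063e-08 + 3.82844e-08) = sqrt(9.72907e-08) = 0.000311915
|mean_r - mean_c| = 0.000635833
t = 0.000635833 / 0.000311915 = 2.04

2.04


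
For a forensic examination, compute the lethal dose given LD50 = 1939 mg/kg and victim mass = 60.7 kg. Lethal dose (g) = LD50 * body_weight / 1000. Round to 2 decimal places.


Lethal dose calculation:
Lethal dose = LD50 * body_weight / 1000
= 1939 * 60.7 / 1000
= 117697.3 / 1000
= 117.70 g

117.70


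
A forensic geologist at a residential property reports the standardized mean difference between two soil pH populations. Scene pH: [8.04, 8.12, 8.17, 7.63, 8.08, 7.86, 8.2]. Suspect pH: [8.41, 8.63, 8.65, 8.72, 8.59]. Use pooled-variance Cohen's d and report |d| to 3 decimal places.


Pooled-variance Cohen's d for soil pH comparison:
Scene mean = 56.1 / 7 = 8.014286
Suspect mean = 43 / 5 = 8.6
Scene sample variance s_s^2 = 0.041062
Suspect sample variance s_c^2 = 0.0135
Pooled variance = ((n_s-1)*s_s^2 + (n_c-1)*s_c^2) / (n_s + n_c - 2) = 0.030037
Pooled SD = sqrt(0.030037) = 0.173312
Mean difference = -0.585714
|d| = |-0.585714| / 0.173312 = 3.380

3.380


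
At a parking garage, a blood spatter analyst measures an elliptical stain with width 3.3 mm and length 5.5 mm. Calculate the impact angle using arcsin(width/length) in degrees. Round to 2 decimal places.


Blood spatter impact angle calculation:
width / length = 3.3 / 5.5 = 0.6
angle = arcsin(0.6)
angle = 36.87 degrees

36.87


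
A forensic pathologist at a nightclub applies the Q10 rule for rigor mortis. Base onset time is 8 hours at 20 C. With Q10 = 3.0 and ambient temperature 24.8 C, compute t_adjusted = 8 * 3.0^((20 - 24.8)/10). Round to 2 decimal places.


Rigor mortis time adjustment:
Exponent = (T_ref - T_actual) / 10 = (20 - 24.8) / 10 = -0.48
Q10 factor = 3.0^-0.48 = 0.59018
t_adjusted = 8 * 0.59018 = 4.72 hours

4.72


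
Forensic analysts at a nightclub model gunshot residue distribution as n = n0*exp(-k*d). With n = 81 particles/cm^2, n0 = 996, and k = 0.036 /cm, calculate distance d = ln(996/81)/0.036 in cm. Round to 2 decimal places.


GSR distance calculation:
n0/n = 996 / 81 = 12.296296
ln(n0/n) = 2.509298
d = 2.509298 / 0.036 = 69.70 cm

69.70


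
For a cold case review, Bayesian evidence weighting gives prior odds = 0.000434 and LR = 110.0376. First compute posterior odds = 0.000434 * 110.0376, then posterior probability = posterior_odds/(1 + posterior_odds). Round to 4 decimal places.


Bayesian evidence evaluation:
Posterior odds = prior_odds * LR = 0.000434 * 110.0376 = 0.04775632
Posterior probability = posterior_odds / (1 + posterior_odds)
= 0.04775632 / (1 + 0.04775632)
= 0.04775632 / 1.04775632
= 0.0456

0.0456


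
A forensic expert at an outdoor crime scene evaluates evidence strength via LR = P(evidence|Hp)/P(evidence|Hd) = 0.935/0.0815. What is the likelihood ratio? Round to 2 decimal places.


Likelihood ratio calculation:
LR = P(E|Hp) / P(E|Hd)
LR = 0.935 / 0.0815
LR = 11.47

11.47


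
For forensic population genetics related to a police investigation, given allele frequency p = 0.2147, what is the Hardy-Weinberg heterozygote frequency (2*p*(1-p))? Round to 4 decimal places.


Hardy-Weinberg heterozygote frequency:
q = 1 - p = 1 - 0.2147 = 0.7853
2pq = 2 * 0.2147 * 0.7853 = 0.3372

0.3372


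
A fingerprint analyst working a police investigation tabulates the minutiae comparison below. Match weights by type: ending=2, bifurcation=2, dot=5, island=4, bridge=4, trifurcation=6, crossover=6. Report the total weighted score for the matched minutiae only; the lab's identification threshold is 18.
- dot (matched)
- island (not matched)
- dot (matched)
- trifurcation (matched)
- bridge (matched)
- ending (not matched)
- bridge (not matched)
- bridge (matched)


Weighted minutiae match score:
  dot: matched, +5 (running total 5)
  island: not matched, +0
  dot: matched, +5 (running total 10)
  trifurcation: matched, +6 (running total 16)
  bridge: matched, +4 (running total 20)
  ending: not matched, +0
  bridge: not matched, +0
  bridge: matched, +4 (running total 24)
Total score = 24
Threshold = 18; verdict = identification

24


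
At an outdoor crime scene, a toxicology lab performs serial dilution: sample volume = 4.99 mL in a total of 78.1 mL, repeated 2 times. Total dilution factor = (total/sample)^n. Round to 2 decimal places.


Dilution factor calculation:
Single dilution = V_total / V_sample = 78.1 / 4.99 ≈ 15.651303
Number of dilutions = 2
Total DF = (78.1 / 4.99)^2 (full precision, rounded at the end) = 244.96

244.96


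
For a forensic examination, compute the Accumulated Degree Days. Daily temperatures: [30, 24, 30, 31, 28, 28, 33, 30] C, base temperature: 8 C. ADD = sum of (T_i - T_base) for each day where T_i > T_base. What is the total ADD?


Computing ADD day by day:
Day 1: max(0, 30 - 8) = 22
Day 2: max(0, 24 - 8) = 16
Day 3: max(0, 30 - 8) = 22
Day 4: max(0, 31 - 8) = 23
Day 5: max(0, 28 - 8) = 20
Day 6: max(0, 28 - 8) = 20
Day 7: max(0, 33 - 8) = 25
Day 8: max(0, 30 - 8) = 22
Total ADD = 170

170


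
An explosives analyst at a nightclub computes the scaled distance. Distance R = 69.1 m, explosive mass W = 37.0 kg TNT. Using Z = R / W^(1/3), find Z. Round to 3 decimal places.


Scaled distance calculation:
W^(1/3) = 37.0^(1/3) = 3.332222
Z = R / W^(1/3) = 69.1 / 3.332222
Z = 20.737 m/kg^(1/3)

20.737


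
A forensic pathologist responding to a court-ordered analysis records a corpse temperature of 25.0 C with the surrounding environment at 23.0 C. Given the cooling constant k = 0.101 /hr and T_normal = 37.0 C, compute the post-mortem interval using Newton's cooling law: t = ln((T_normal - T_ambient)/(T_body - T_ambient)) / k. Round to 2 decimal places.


Using Newton's law of cooling:
t = ln((T_normal - T_ambient) / (T_body - T_ambient)) / k
T_normal - T_ambient = 14.0
T_body - T_ambient = 2.0
Ratio = 7
ln(ratio) = 1.94591
t = 1.94591 / 0.101 = 19.27 hours

19.27


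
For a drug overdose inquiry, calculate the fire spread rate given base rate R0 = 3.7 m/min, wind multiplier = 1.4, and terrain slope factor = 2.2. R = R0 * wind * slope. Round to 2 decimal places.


Fire spread rate calculation:
R = R0 * wind_factor * slope_factor
= 3.7 * 1.4 * 2.2
= 5.18 * 2.2
= 11.40 m/min

11.40


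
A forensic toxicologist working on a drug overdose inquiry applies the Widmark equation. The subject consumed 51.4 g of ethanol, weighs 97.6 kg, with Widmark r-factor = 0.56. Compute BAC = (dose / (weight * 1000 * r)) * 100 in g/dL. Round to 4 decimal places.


Applying the Widmark formula:
BAC = (dose_g / (body_wt * 1000 * r)) * 100
Denominator = 97.6 * 1000 * 0.56 = 54656
BAC = (51.4 / 54656) * 100
BAC = 0.0940 g/dL

0.0940


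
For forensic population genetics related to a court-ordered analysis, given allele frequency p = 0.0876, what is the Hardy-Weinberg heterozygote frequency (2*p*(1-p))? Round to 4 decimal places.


Hardy-Weinberg heterozygote frequency:
q = 1 - p = 1 - 0.0876 = 0.9124
2pq = 2 * 0.0876 * 0.9124 = 0.1599

0.1599


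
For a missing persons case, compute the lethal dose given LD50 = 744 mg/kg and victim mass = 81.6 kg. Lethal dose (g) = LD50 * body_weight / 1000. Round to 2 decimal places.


Lethal dose calculation:
Lethal dose = LD50 * body_weight / 1000
= 744 * 81.6 / 1000
= 60710.4 / 1000
= 60.71 g

60.71


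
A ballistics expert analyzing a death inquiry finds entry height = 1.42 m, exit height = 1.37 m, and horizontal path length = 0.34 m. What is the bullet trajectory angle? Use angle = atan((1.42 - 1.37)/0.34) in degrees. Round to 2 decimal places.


Bullet trajectory angle:
Height difference = 1.42 - 1.37 = 0.05 m
angle = atan(0.05 / 0.34)
angle = atan(0.147059)
angle = 8.37 degrees

8.37


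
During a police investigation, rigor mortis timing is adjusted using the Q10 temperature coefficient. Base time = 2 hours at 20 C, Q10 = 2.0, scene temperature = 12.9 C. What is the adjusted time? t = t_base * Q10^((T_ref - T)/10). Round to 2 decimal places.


Rigor mortis time adjustment:
Exponent = (T_ref - T_actual) / 10 = (20 - 12.9) / 10 = 0.71
Q10 factor = 2.0^0.71 = 1.6358
t_adjusted = 2 * 1.6358 = 3.27 hours

3.27


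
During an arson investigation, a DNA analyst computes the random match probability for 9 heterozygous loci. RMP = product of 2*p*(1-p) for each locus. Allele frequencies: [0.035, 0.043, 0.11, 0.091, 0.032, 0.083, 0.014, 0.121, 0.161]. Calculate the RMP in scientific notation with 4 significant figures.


Computing RMP for 9 loci:
Locus 1: 2 * 0.035 * 0.965 = 0.06755
Locus 2: 2 * 0.043 * 0.957 = 0.082302
Locus 3: 2 * 0.11 * 0.89 = 0.1958
Locus 4: 2 * 0.091 * 0.909 = 0.165438
Locus 5: 2 * 0.032 * 0.968 = 0.061952
Locus 6: 2 * 0.083 * 0.917 = 0.152222
Locus 7: 2 * 0.014 * 0.986 = 0.027608
Locus 8: 2 * 0.121 * 0.879 = 0.212718
Locus 9: 2 * 0.161 * 0.839 = 0.270158
RMP = 2.694e-09

2.694e-09


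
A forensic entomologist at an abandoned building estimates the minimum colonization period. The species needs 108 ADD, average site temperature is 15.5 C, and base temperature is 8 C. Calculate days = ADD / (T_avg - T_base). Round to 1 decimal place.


Insect development time:
Effective temperature = avg_temp - T_base = 15.5 - 8 = 7.5 C
Days = ADD / effective_temp = 108 / 7.5 = 14.4 days

14.4


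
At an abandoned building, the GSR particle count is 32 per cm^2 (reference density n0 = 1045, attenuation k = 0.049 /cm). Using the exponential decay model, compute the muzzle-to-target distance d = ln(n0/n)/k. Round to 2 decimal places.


GSR distance calculation:
n0/n = 1045 / 32 = 32.65625
ln(n0/n) = 3.486036
d = 3.486036 / 0.049 = 71.14 cm

71.14


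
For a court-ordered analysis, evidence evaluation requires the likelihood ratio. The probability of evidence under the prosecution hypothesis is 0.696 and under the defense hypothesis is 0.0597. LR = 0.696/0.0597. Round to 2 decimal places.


Likelihood ratio calculation:
LR = P(E|Hp) / P(E|Hd)
LR = 0.696 / 0.0597
LR = 11.66

11.66


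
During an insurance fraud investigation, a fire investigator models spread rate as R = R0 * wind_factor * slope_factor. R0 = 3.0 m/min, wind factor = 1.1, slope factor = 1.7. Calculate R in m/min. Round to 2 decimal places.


Fire spread rate calculation:
R = R0 * wind_factor * slope_factor
= 3.0 * 1.1 * 1.7
= 3.3 * 1.7
= 5.61 m/min

5.61


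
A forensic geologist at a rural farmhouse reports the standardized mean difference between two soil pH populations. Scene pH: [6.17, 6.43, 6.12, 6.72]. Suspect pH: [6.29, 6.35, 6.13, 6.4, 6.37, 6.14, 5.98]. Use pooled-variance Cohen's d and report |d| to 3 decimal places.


Pooled-variance Cohen's d for soil pH comparison:
Scene mean = 25.44 / 4 = 6.36
Suspect mean = 43.66 / 7 = 6.237143
Scene sample variance s_s^2 = 0.076067
Suspect sample variance s_c^2 = 0.024457
Pooled variance = ((n_s-1)*s_s^2 + (n_c-1)*s_c^2) / (n_s + n_c - 2) = 0.04166
Pooled SD = sqrt(0.04166) = 0.204108
Mean difference = 0.122857
|d| = |0.122857| / 0.204108 = 0.602

0.602


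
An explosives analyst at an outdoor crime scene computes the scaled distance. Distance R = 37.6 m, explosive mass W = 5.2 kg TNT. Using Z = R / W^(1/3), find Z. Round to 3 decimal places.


Scaled distance calculation:
W^(1/3) = 5.2^(1/3) = 1.732478
Z = R / W^(1/3) = 37.6 / 1.732478
Z = 21.703 m/kg^(1/3)

21.703


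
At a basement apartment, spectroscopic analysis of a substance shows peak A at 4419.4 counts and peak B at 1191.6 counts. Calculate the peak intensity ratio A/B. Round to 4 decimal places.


Spectral peak ratio:
Peak A = 4419.4 counts
Peak B = 1191.6 counts
Ratio = 4419.4 / 1191.6 = 3.7088

3.7088


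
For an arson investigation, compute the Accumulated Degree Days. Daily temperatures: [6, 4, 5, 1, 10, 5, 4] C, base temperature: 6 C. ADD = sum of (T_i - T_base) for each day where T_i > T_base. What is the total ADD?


Computing ADD day by day:
Day 1: max(0, 6 - 6) = 0
Day 2: max(0, 4 - 6) = 0
Day 3: max(0, 5 - 6) = 0
Day 4: max(0, 1 - 6) = 0
Day 5: max(0, 10 - 6) = 4
Day 6: max(0, 5 - 6) = 0
Day 7: max(0, 4 - 6) = 0
Total ADD = 4

4


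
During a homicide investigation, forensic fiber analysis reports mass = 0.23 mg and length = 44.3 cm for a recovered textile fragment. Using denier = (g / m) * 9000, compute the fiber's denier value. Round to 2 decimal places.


Denier calculation:
Mass in grams = 0.23 mg / 1000 = 0.00023 g
Length in meters = 44.3 cm / 100 = 0.443 m
Linear density = mass / length = 0.00023 / 0.443 = 0.00051919 g/m
Denier = (g/m) * 9000 = 0.00051919 * 9000 = 4.67

4.67


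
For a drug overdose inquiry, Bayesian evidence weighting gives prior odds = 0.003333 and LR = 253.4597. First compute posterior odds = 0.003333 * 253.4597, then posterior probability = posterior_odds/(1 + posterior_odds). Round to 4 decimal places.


Bayesian evidence evaluation:
Posterior odds = prior_odds * LR = 0.003333 * 253.4597 = 0.8447812
Posterior probability = posterior_odds / (1 + posterior_odds)
= 0.8447812 / (1 + 0.8447812)
= 0.8447812 / 1.8447812
= 0.4579

0.4579


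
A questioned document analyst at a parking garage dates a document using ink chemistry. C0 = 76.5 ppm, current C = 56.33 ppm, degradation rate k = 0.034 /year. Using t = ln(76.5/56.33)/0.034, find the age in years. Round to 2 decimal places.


Document age estimation:
C0/C = 76.5 / 56.33 = 1.358069
ln(C0/C) = 0.306064
t = 0.306064 / 0.034 = 9.00 years

9.00


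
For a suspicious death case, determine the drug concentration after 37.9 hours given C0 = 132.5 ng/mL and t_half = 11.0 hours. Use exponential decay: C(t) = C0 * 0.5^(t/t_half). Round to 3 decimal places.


Drug concentration decay:
Number of half-lives = t / t_half = 37.9 / 11.0 = 3.445455
Decay factor = 0.5^3.445455 = 0.09179408
C(t) = 132.5 * 0.09179408 = 12.163 ng/mL

12.163


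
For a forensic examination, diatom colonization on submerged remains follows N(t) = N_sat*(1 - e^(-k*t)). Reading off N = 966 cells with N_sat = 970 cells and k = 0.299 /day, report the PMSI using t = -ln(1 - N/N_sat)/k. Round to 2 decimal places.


PMSI from diatom colonization curve:
N / N_sat = 966 / 970 = 0.995876
1 - N/N_sat = 0.004124
ln(1 - N/N_sat) = -5.490932
t = -ln(1 - N/N_sat) / k = -(-5.490932) / 0.299 = 18.36 days

18.36


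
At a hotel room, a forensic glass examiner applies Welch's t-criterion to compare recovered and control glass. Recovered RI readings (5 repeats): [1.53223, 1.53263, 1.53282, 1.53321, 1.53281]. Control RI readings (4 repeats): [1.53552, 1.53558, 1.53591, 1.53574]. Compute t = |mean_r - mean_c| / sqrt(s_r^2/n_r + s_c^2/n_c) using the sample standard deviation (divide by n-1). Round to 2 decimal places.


Welch's t-criterion for glass RI comparison:
Recovered mean = sum / n_r = 7.6637 / 5 = 1.53274
Control mean = sum / n_c = 6.14275 / 4 = 1.5356875
Recovered sample variance s_r^2 = 1.261e-07
Control sample variance s_c^2 = 3.0625e-08
Welch SE (unpooled) = sqrt(s_r^2/n_r + s_c^2/n_c) = sqrt(2.522e-08 + 7.65625e-09) = sqrt(3.28763e-08) = 0.000181318
|mean_r - mean_c| = 0.0029475
t = 0.0029475 / 0.000181318 = 16.26

16.26


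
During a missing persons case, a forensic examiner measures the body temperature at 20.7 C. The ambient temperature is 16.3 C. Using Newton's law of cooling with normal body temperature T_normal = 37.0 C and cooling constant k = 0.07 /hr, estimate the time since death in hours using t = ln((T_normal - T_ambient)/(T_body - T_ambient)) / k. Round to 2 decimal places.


Using Newton's law of cooling:
t = ln((T_normal - T_ambient) / (T_body - T_ambient)) / k
T_normal - T_ambient = 20.7
T_body - T_ambient = 4.4
Ratio = 4.704545
ln(ratio) = 1.548529
t = 1.548529 / 0.07 = 22.12 hours

22.12


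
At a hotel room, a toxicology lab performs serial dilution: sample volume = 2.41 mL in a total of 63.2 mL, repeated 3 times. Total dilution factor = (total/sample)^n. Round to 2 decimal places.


Dilution factor calculation:
Single dilution = V_total / V_sample = 63.2 / 2.41 ≈ 26.224066
Number of dilutions = 3
Total DF = (63.2 / 2.41)^3 (full precision, rounded at the end) = 18034.33

18034.33


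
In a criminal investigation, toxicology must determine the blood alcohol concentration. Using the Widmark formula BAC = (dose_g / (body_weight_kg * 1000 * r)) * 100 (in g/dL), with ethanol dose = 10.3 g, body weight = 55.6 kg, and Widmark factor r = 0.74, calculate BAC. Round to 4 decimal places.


Applying the Widmark formula:
BAC = (dose_g / (body_wt * 1000 * r)) * 100
Denominator = 55.6 * 1000 * 0.74 = 41144
BAC = (10.3 / 41144) * 100
BAC = 0.0250 g/dL

0.0250


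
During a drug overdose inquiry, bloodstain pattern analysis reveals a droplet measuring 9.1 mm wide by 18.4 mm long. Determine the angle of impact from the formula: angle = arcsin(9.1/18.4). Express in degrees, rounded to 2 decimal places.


Blood spatter impact angle calculation:
width / length = 9.1 / 18.4 = 0.494565
angle = arcsin(0.494565)
angle = 29.64 degrees

29.64


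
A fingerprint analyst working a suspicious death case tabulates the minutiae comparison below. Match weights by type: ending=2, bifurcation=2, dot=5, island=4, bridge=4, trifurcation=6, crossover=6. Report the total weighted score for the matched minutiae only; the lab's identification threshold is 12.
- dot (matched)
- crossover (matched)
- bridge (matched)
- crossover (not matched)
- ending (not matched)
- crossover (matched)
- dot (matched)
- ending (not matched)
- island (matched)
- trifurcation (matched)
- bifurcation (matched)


Weighted minutiae match score:
  dot: matched, +5 (running total 5)
  crossover: matched, +6 (running total 11)
  bridge: matched, +4 (running total 15)
  crossover: not matched, +0
  ending: not matched, +0
  crossover: matched, +6 (running total 21)
  dot: matched, +5 (running total 26)
  ending: not matched, +0
  island: matched, +4 (running total 30)
  trifurcation: matched, +6 (running total 36)
  bifurcation: matched, +2 (running total 38)
Total score = 38
Threshold = 12; verdict = identification

38


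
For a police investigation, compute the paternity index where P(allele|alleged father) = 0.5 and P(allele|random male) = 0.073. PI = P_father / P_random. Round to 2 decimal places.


Paternity Index calculation:
PI = P(allele|father) / P(allele|random)
PI = 0.5 / 0.073
PI = 6.85

6.85


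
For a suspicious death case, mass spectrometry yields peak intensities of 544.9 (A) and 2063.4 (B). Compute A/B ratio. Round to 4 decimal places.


Spectral peak ratio:
Peak A = 544.9 counts
Peak B = 2063.4 counts
Ratio = 544.9 / 2063.4 = 0.2641

0.2641


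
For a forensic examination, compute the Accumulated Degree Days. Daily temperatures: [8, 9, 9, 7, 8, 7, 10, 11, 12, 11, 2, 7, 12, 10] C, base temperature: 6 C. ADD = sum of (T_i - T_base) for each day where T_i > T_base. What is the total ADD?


Computing ADD day by day:
Day 1: max(0, 8 - 6) = 2
Day 2: max(0, 9 - 6) = 3
Day 3: max(0, 9 - 6) = 3
Day 4: max(0, 7 - 6) = 1
Day 5: max(0, 8 - 6) = 2
Day 6: max(0, 7 - 6) = 1
Day 7: max(0, 10 - 6) = 4
Day 8: max(0, 11 - 6) = 5
Day 9: max(0, 12 - 6) = 6
Day 10: max(0, 11 - 6) = 5
Day 11: max(0, 2 - 6) = 0
Day 12: max(0, 7 - 6) = 1
Day 13: max(0, 12 - 6) = 6
Day 14: max(0, 10 - 6) = 4
Total ADD = 43

43


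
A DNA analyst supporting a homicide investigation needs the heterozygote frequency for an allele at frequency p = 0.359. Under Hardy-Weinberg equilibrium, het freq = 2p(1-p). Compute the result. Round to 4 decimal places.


Hardy-Weinberg heterozygote frequency:
q = 1 - p = 1 - 0.359 = 0.641
2pq = 2 * 0.359 * 0.641 = 0.4602

0.4602


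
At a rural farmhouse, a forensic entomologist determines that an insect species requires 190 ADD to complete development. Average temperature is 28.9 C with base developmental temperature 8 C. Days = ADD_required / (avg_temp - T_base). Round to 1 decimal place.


Insect development time:
Effective temperature = avg_temp - T_base = 28.9 - 8 = 20.9 C
Days = ADD / effective_temp = 190 / 20.9 = 9.1 days

9.1


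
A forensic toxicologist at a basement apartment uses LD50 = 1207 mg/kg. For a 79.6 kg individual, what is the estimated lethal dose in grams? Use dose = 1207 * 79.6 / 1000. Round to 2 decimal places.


Lethal dose calculation:
Lethal dose = LD50 * body_weight / 1000
= 1207 * 79.6 / 1000
= 96077.2 / 1000
= 96.08 g

96.08


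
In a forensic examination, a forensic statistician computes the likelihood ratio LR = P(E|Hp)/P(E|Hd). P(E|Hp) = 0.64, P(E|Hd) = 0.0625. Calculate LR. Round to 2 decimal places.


Likelihood ratio calculation:
LR = P(E|Hp) / P(E|Hd)
LR = 0.64 / 0.0625
LR = 10.24

10.24


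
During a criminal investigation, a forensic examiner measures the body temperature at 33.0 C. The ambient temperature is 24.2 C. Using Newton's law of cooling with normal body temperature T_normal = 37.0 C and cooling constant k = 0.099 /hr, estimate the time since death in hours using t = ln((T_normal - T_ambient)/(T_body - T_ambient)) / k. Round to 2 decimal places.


Using Newton's law of cooling:
t = ln((T_normal - T_ambient) / (T_body - T_ambient)) / k
T_normal - T_ambient = 12.8
T_body - T_ambient = 8.8
Ratio = 1.454545
ln(ratio) = 0.374693
t = 0.374693 / 0.099 = 3.78 hours

3.78


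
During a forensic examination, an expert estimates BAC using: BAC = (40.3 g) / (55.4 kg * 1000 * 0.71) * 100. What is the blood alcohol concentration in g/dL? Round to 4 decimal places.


Applying the Widmark formula:
BAC = (dose_g / (body_wt * 1000 * r)) * 100
Denominator = 55.4 * 1000 * 0.71 = 39334
BAC = (40.3 / 39334) * 100
BAC = 0.1025 g/dL

0.1025


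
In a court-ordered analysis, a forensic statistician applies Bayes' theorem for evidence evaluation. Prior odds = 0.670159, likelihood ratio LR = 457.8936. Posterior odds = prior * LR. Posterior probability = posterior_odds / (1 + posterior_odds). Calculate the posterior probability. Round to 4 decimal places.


Bayesian evidence evaluation:
Posterior odds = prior_odds * LR = 0.670159 * 457.8936 = 306.8615
Posterior probability = posterior_odds / (1 + posterior_odds)
= 306.8615 / (1 + 306.8615)
= 306.8615 / 307.8615
= 0.9968

0.9968


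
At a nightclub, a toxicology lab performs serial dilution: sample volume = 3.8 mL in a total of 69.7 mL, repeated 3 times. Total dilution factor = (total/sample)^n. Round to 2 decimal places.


Dilution factor calculation:
Single dilution = V_total / V_sample = 69.7 / 3.8 ≈ 18.342105
Number of dilutions = 3
Total DF = (69.7 / 3.8)^3 (full precision, rounded at the end) = 6170.89

6170.89


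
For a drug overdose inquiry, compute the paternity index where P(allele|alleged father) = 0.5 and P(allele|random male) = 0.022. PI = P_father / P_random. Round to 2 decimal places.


Paternity Index calculation:
PI = P(allele|father) / P(allele|random)
PI = 0.5 / 0.022
PI = 22.73

22.73


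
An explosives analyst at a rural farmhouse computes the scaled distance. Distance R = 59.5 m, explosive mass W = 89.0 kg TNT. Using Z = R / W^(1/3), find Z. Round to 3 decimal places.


Scaled distance calculation:
W^(1/3) = 89.0^(1/3) = 4.464745
Z = R / W^(1/3) = 59.5 / 4.464745
Z = 13.327 m/kg^(1/3)

13.327


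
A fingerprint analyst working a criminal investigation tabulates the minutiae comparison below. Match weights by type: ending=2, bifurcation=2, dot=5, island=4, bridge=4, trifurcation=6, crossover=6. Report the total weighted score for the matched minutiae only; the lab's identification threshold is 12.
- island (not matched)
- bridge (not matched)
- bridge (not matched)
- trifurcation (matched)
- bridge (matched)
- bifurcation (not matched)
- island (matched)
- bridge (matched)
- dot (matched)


Weighted minutiae match score:
  island: not matched, +0
  bridge: not matched, +0
  bridge: not matched, +0
  trifurcation: matched, +6 (running total 6)
  bridge: matched, +4 (running total 10)
  bifurcation: not matched, +0
  island: matched, +4 (running total 14)
  bridge: matched, +4 (running total 18)
  dot: matched, +5 (running total 23)
Total score = 23
Threshold = 12; verdict = identification

23
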